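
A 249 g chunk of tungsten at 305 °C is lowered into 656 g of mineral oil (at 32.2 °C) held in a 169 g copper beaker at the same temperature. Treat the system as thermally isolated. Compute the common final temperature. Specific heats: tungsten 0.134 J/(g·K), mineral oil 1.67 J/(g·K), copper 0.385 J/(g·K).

T_f ≈ 39.8 °C

Setting the total heat transfer to zero:
249×0.134×(T − 305) + 656×1.67×(T − 32.2) + 169×0.385×(T − 32.2) = 0
33.37(T − 305) + 1095.5(T − 32.2) + 65.06(T − 32.2) = 0
1194 T = 47547
T = 47547 / 1194 = 39.8 °C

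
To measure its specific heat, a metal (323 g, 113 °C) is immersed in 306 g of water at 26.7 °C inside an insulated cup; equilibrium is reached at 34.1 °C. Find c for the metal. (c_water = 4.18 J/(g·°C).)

Heat gained plus heat lost sum to zero:
323·c·(34.1 − 113) + 306·4.18·(34.1 − 26.7) = 0
-25485 c = -9465.2
c = -9465.2/-25485 ≈ 0.3714 J/(g·°C)

c ≈ 0.371 J/(g·°C)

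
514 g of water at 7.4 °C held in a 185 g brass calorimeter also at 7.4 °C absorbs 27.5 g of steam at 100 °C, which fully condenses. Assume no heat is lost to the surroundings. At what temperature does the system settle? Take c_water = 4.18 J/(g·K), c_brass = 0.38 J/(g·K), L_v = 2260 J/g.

Net heat exchanged in the isolated system is zero:
steam→water at 100 °C releases m L_v = 27.5×2260 = 62150
  condensate cools 100→T: 27.5×4.18×(T − 100) = 114.95(T − 100)
  original water: 2148.5(T − 7.4)
  brass cup: 185×0.38×(T − 7.4) = 70.3(T − 7.4)
2333.8 T = 62150 + 11495 + 16419 = 90064
T ≈ 38.59 °C, under the boiling point, so the assumption holds.

T_f ≈ 38.6 °C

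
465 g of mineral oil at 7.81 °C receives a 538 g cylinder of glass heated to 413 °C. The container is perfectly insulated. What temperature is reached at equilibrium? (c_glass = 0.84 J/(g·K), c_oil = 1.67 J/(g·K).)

Setting the total heat transfer to zero:
538·0.84·(T − 413) + 465·1.67·(T − 7.81) = 0
451.92(T − 413) + 776.55(T − 7.81) = 0
(451.92 + 776.55) T = 451.92·413 + 776.55·7.81
T = 192708/1228.5 ≈ 156.87 °C

T_f ≈ 156.9 °C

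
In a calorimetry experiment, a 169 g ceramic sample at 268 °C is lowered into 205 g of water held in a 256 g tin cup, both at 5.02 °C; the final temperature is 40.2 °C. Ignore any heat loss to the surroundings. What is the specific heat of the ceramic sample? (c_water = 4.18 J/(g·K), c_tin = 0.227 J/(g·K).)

c ≈ 0.836 J/(g·K)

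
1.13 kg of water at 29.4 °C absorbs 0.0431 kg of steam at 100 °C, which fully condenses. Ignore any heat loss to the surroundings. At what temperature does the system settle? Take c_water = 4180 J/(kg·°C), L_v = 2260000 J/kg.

Conservation of energy gives ΣQ = 0:
steam→water at 100 °C releases m L_v = 0.0431·2260000 = 97406; condensed water 100 °C→T: 180.16(T − 100); original water: 4723.4(T − 29.4)
4903.6 T = 97406 + 18016 + 138868 = 254290
T ≈ 51.86 °C (< 100 °C, so full condensation is consistent).

T_f ≈ 51.9 °C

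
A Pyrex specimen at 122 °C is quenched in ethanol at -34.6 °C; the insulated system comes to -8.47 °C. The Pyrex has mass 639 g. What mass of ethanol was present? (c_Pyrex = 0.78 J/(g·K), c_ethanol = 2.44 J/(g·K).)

m ≈ 1020 g

|Q_Pyrex| = |Q_ethanol|:
639×0.78×(122 − -8.47) = m×2.44×(-8.47 − (-34.6))
63.76 m = 65029  ⇒  m ≈ 1020 g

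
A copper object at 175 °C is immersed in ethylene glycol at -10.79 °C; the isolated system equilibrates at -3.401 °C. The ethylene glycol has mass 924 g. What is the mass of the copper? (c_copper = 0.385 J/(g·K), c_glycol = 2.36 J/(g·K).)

Heat lost by the copper = heat gained by the glycol:
m×0.385×(175 − -3.401) = 924×2.36×(-3.401 − (-10.79))
68.68 m = 16113  ⇒  m ≈ 234.6 g

m ≈ 235 g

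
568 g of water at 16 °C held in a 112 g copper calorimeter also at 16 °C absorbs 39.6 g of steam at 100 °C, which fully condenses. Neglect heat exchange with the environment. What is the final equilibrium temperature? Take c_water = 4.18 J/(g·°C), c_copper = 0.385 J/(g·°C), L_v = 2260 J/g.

Conservation of energy gives ΣQ = 0:
latent heat released on condensation: 39.6·2260 = 89496; condensed water 100 °C→T: 165.53(T − 100); original water: 2374.2(T − 16); copper cup: 112·0.385·(T − 16) = 43.12(T − 16)
2582.9 T = 89496 + 16553 + 38678 = 144727
T ≈ 56.03 °C — below 100 °C, confirming all the steam condensed.

T_f ≈ 56.0 °C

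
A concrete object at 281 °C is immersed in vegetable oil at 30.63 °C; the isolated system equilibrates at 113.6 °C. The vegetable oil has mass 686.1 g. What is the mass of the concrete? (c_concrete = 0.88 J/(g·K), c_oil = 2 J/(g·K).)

|Q_concrete| = |Q_oil|:
m·0.88·(281 − 113.6) = 686.1·2·(113.6 − 30.63)
147.31 m = 113851  ⇒  m ≈ 772.9 g

m ≈ 773 g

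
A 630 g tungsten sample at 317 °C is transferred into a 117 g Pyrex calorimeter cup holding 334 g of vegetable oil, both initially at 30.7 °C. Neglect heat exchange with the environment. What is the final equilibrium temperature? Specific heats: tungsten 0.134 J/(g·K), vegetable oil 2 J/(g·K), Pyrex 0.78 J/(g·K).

T_f ≈ 59.3 °C

T_f = Σ m_i c_i T_i / Σ m_i c_i:
T_f = (84.42×317 + 668×30.7 + 91.26×30.7) / (84.42 + 668 + 91.26)
    = 50070 / 843.68 ≈ 59.35 °C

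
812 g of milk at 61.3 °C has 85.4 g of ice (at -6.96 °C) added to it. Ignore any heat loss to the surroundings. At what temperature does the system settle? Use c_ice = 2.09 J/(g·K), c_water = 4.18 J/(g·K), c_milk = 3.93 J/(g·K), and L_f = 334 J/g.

Let T be the final temperature. ΣQ_i = 0:
ice -6.96→0 °C: 85.4·2.09·6.96 = 1242.3; fusion: m_ice L_f = 85.4·334 = 28524; warm the meltwater: 356.97 T; milk cools: 812·3.93·(T − 61.3) = 3191.2(T − 61.3)
3548.1 T = 195618 − 29766 = 165852
T ≈ 46.74 °C (positive, so assuming full melt was valid).

T_f ≈ 46.7 °C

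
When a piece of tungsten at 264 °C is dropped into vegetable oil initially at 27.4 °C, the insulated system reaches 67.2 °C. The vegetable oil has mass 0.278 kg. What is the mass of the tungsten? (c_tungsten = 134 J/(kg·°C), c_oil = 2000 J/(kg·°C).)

m ≈ 0.839 kg

Heat gained plus heat lost sum to zero:
m·134·(67.2 − 264) + 0.278·2000·(67.2 − 27.4) = 0
-26371 m = -22129
m = -22129/-26371 ≈ 0.8391 kg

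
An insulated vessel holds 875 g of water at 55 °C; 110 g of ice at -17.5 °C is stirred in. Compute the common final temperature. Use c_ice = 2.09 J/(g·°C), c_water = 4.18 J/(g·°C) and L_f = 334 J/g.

T_f ≈ 39.0 °C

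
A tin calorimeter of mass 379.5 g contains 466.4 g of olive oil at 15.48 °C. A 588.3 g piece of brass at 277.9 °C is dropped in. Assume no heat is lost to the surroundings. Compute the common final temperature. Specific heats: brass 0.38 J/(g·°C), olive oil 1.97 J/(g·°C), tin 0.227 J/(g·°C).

Net heat exchanged in the isolated system is zero:
588.3·0.38·(T − 277.9) + 466.4·1.97·(T − 15.48) + 379.5·0.227·(T − 15.48) = 0
223.55(T − 277.9) + 918.81(T − 15.48) + 86.15(T − 15.48) = 0
1228.5 T = 77682
T = 77682 / 1228.5 = 63.2 °C

T_f ≈ 63.2 °C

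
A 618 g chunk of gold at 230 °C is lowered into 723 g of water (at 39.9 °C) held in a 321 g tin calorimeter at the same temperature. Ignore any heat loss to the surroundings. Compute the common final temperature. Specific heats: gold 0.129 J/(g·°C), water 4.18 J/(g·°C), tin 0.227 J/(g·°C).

Heat gained plus heat lost sum to zero:
618×0.129×(T − 230) + 723×4.18×(T − 39.9) + 321×0.227×(T − 39.9) = 0
79.72(T − 230) + 3022.1(T − 39.9) + 72.87(T − 39.9) = 0
(79.72 + 3022.1 + 72.87) T = 79.72×230 + 3022.1×39.9 + 72.87×39.9
T = 141827/3174.7 ≈ 44.67 °C

T_f ≈ 44.7 °C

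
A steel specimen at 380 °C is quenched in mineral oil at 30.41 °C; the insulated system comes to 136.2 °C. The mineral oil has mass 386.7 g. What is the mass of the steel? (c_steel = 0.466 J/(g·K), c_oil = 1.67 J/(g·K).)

Conservation of energy gives ΣQ = 0:
m·0.466·(136.2 − 380) + 386.7·1.67·(136.2 − 30.41) = 0
-113.61 m = -68318
m = -68318/-113.61 ≈ 601.3 g

m ≈ 601 g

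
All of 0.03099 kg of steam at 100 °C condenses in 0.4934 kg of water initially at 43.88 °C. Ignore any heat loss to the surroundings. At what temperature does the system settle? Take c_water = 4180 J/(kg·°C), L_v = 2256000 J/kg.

Sum of m c ΔT and latent-heat terms is zero:
steam→water at 100 °C releases m L_v = 0.03099·2256000 = 69913; condensed water 100 °C→T: 129.54(T − 100); water warms: 0.4934·4180·(T − 43.88) = 2062.4(T − 43.88)
2192 T = 69913 + 12954 + 90499 = 173366
T ≈ 79.09 °C (< 100 °C, so full condensation is consistent).

T_f ≈ 79.1 °C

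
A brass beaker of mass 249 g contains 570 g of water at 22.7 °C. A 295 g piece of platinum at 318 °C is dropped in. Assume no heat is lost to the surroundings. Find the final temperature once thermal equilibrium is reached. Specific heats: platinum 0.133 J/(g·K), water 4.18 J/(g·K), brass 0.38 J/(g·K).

Energy conservation, ΣQ = 0:
295·0.133·(T − 318) + 570·4.18·(T − 22.7) + 249·0.38·(T − 22.7) = 0
2516.5 T = 68710
T = 68710/2516.5 ≈ 27.30 °C

T_f ≈ 27.3 °C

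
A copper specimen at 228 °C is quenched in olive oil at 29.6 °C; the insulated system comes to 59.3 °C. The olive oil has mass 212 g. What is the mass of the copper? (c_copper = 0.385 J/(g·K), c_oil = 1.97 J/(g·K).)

m ≈ 191 g

Heat lost by the copper = heat gained by the oil:
m·0.385·(228 − 59.3) = 212·1.97·(59.3 − 29.6)
64.95 m = 12404  ⇒  m ≈ 191 g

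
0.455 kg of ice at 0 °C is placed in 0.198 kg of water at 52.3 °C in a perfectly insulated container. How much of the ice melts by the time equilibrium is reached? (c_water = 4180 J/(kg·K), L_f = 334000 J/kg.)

m_melted ≈ 0.13 kg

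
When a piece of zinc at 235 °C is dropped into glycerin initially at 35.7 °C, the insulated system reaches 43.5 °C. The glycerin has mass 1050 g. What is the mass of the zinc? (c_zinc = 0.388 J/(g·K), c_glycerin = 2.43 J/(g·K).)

m ≈ 268 g

Energy conservation, ΣQ = 0:
m×0.388×(43.5 − 235) + 1050×2.43×(43.5 − 35.7) = 0
-74.3 m = -19902
m = -19902/-74.3 ≈ 267.8 g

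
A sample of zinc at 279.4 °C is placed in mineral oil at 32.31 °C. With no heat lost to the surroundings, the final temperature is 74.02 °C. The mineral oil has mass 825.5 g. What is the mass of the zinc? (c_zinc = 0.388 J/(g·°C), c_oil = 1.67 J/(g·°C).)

m ≈ 722 g

Heat lost by the zinc = heat gained by the oil:
m·0.388·(279.4 − 74.02) = 825.5·1.67·(74.02 − 32.31)
79.69 m = 57501  ⇒  m ≈ 721.6 g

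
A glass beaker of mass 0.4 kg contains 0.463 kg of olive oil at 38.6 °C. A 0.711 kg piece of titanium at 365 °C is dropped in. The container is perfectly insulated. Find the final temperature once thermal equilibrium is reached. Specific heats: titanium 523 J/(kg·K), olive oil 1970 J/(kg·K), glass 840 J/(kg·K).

With ΣQ=0 the equilibrium temperature is the m·c-weighted mean:
T_f = (371.85*365 + 912.11*38.6 + 336*38.6) / (371.85 + 912.11 + 336)
    = 183903 / 1620 ≈ 113.52 °C

T_f ≈ 113.5 °C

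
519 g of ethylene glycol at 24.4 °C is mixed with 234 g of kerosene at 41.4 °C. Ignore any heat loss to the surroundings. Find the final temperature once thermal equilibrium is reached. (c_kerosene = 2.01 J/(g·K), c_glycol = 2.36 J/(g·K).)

T_f is the heat-capacity-weighted average of the initial temperatures:
T_f = (470.34×41.4 + 1224.8×24.4) / (470.34 + 1224.8)
    = 49358 / 1695.2 ≈ 29.12 °C

T_f ≈ 29.1 °C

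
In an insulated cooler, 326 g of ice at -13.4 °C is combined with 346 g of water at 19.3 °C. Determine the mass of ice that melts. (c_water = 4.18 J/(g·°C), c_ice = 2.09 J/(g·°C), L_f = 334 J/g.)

Heat available from the water dropping to 0 °C: 346·4.18·19.3 = 27913 J.
Warming the ice to 0 °C takes 326·2.09·13.4 = 9130 J, leaving 18783 J for melting.
Fully melting the ice requires m_ice L_f = 326·334 = 108884 J.
18783 J < 108884 J, so only part of the ice melts and the system sits at 0 °C.
m_melted·334 = 18783  ⇒  m_melted ≈ 56.24 g.

m_melted ≈ 56.2 g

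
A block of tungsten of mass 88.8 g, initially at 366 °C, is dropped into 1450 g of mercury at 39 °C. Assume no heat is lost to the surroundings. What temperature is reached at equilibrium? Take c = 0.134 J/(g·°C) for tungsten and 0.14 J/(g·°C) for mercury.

T_f ≈ 57.1 °C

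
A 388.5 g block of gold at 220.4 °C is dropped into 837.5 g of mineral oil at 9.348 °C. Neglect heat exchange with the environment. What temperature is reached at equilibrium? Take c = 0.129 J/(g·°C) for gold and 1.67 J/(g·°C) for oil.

With ΣQ=0 the equilibrium temperature is the m·c-weighted mean:
T_f = (50.12*220.4 + 1398.6*9.348) / (50.12 + 1398.6)
    = 24120 / 1448.7 ≈ 16.65 °C

T_f ≈ 16.6 °C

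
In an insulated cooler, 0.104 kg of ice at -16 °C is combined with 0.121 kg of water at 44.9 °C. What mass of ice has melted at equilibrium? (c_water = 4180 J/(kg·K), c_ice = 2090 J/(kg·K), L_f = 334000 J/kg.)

m_melted ≈ 0.0576 kg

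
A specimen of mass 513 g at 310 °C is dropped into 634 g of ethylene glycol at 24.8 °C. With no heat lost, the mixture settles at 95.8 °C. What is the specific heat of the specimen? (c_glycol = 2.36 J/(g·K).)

Energy conservation, ΣQ = 0:
513·c·(95.8 − 310) + 634·2.36·(95.8 − 24.8) = 0
-109885 c = -106233
c = -106233/-109885 ≈ 0.9668 J/(g·K)

c ≈ 0.967 J/(g·K)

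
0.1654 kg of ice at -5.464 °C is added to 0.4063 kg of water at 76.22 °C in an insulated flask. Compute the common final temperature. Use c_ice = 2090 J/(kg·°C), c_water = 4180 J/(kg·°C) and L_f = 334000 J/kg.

T_f ≈ 30.3 °C

Taking heat into each body as positive, Σ m c ΔT = 0:
ice -5.464→0 °C: 0.1654×2090×5.464 = 1888.8; fusion: m_ice L_f = 0.1654×334000 = 55244; meltwater 0→T: 0.1654×4180×T = 691.37 T; water: 1698.3(T − 76.22)
2389.7 T = 129447 − 57132 = 72315
T ≈ 30.26 °C. Since T > 0 °C, the all-ice-melts assumption holds.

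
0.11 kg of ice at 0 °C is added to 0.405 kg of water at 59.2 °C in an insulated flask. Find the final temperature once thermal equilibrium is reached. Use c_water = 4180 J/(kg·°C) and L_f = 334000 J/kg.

T_f ≈ 29.5 °C

Let T be the final temperature. ΣQ_i = 0:
fusion: m_ice L_f = 0.11×334000 = 36740; meltwater 0→T: 0.11×4180×T = 459.8 T; water: 1692.9(T − 59.2)
2152.7 T = 100220 − 36740 = 63480
T ≈ 29.49 °C. Since T > 0 °C, the all-ice-melts assumption holds.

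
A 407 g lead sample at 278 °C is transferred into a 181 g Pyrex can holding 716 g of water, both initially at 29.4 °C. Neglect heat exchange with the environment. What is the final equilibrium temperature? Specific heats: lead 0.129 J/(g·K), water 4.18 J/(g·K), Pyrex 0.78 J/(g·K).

Net heat exchanged in the isolated system is zero:
407×0.129×(T − 278) + 716×4.18×(T − 29.4) + 181×0.78×(T − 29.4) = 0
52.5(T − 278) + 2992.9(T − 29.4) + 141.18(T − 29.4) = 0
3186.6 T = 106737
T ≈ 33.50 °C

T_f ≈ 33.5 °C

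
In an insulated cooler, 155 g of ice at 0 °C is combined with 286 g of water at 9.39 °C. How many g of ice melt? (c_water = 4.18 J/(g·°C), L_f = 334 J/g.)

Heat available from the water dropping to 0 °C: 286·4.18·9.39 = 11226 J.
Fully melting the ice requires m_ice L_f = 155·334 = 51770 J.
11226 J < 51770 J, so only part of the ice melts and the system sits at 0 °C.
Mass melted = 11226/334 ≈ 33.61 g.

m_melted ≈ 33.6 g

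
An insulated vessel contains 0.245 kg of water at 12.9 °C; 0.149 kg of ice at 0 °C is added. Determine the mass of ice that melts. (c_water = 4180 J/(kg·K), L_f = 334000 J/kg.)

m_melted ≈ 0.0396 kg

Heat available from the water dropping to 0 °C: 0.245·4180·12.9 = 13211 J.
Melting all 0.149 kg of ice would need 0.149·334000 = 49766 J.
13211 J < 49766 J, so only part of the ice melts and the system sits at 0 °C.
m_melt = 13211 / L_f = 0.03955 kg.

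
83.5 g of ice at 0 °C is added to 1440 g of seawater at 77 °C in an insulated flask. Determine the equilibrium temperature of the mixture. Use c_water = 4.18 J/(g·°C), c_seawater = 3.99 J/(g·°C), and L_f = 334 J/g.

Setting the total heat transfer to zero:
latent heat to melt: 83.5·334 = 27889; meltwater 0→T: 83.5·4.18·T = 349.03 T; seawater cools: 1440·3.99·(T − 77) = 5745.6(T − 77)
6094.6 T = 442411 − 27889 = 414522
T ≈ 68.01 °C — above 0 °C, consistent with complete melting.

T_f ≈ 68.0 °C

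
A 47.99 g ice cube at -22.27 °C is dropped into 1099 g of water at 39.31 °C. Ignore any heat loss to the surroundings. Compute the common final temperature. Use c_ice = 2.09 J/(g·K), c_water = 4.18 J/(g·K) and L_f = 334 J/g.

Sum of m c ΔT and latent-heat terms is zero:
ice -22.27→0 °C: 47.99×2.09×22.27 = 2233.7
  melt ice: 47.99×334 = 16029
  warm the meltwater: 200.6 T
  water: 4593.8(T − 39.31)
4794.4 T = 180583 − 18262 = 162321
T ≈ 33.86 °C. Since T > 0 °C, the all-ice-melts assumption holds.

T_f ≈ 33.9 °C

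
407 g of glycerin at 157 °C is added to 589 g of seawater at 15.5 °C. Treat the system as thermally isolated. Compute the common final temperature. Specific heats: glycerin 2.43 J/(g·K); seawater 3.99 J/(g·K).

T_f ≈ 57.4 °C

With ΣQ=0 the equilibrium temperature is the m·c-weighted mean:
T_f = (989.01*157 + 2350.1*15.5) / (989.01 + 2350.1)
    = 191701 / 3339.1 ≈ 57.41 °C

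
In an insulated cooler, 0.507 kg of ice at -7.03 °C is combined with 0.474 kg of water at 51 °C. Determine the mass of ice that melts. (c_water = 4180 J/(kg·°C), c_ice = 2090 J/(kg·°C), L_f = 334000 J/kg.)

Heat available from the water dropping to 0 °C: 0.474×4180×51 = 101047 J.
Of that, 0.507×2090×7.03 = 7449.2 J goes to bring the ice to 0 °C, leaving 93598 J.
To melt every bit of ice: 0.507×334000 = 169338 J.
Since 93598 < 169338 J, not all the ice melts; equilibrium is at 0 °C.
m_melted×334000 = 93598  ⇒  m_melted ≈ 0.2802 kg.

m_melted ≈ 0.28 kg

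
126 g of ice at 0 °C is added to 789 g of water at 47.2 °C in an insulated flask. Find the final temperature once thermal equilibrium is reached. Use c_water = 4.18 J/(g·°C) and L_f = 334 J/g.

T_f ≈ 29.7 °C

Energy conservation, ΣQ = 0:
fusion: m_ice L_f = 126×334 = 42084
  meltwater 0→T: 126×4.18×T = 526.68 T
  water cools: 789×4.18×(T − 47.2) = 3298(T − 47.2)
3824.7 T = 155667 − 42084 = 113583
T ≈ 29.70 °C — above 0 °C, consistent with complete melting.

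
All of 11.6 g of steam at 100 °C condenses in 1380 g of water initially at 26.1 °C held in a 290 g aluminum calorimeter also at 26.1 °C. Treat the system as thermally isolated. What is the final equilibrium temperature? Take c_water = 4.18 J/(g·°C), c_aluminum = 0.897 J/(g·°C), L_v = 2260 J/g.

Sum of m c ΔT and latent-heat terms is zero:
steam→water at 100 °C releases m L_v = 11.6·2260 = 26216
  condensate cools 100→T: 11.6·4.18·(T − 100) = 48.49(T − 100)
  original water: 5768.4(T − 26.1)
  aluminum cup: 290·0.897·(T − 26.1) = 260.13(T − 26.1)
6077 T = 26216 + 4848.8 + 157345 = 188409
T ≈ 31.00 °C (< 100 °C, so full condensation is consistent).

T_f ≈ 31.0 °C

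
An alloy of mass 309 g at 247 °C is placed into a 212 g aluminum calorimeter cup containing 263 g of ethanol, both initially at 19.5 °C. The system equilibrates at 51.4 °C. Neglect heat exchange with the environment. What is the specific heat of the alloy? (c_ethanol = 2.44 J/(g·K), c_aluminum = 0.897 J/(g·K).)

c ≈ 0.439 J/(g·K)

Let T be the final temperature. ΣQ_i = 0:
309×c×(51.4 − 247) + 263×2.44×(51.4 − 19.5) + 212×0.897×(51.4 − 19.5) = 0
-60440 c = -26537
c = -26537/-60440 ≈ 0.4391 J/(g·K)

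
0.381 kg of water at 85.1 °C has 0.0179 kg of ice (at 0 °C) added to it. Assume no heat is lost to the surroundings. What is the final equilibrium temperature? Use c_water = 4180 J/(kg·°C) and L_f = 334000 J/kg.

T_f ≈ 77.7 °C

Heat gained plus heat lost sum to zero:
melt ice: 0.0179×334000 = 5978.6; meltwater 0→T: 0.0179×4180×T = 74.82 T; water cools: 0.381×4180×(T − 85.1) = 1592.6(T − 85.1)
1667.4 T = 135529 − 5978.6 = 129550
T ≈ 77.70 °C. Since T > 0 °C, the all-ice-melts assumption holds.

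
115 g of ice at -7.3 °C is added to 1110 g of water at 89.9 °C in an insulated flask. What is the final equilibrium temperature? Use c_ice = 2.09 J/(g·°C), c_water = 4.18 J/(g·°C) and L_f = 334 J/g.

Setting the total heat transfer to zero:
ice -7.3→0 °C: 115×2.09×7.3 = 1754.6
  fusion: m_ice L_f = 115×334 = 38410
  meltwater 0→T: 115×4.18×T = 480.7 T
  water: 4639.8(T − 89.9)
5120.5 T = 417118 − 40165 = 376953
T ≈ 73.62 °C (positive, so assuming full melt was valid).

T_f ≈ 73.6 °C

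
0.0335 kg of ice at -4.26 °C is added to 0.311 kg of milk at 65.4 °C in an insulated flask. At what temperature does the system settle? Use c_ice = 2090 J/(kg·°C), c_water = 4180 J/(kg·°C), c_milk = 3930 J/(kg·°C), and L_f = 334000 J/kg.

T_f ≈ 50.2 °C

Taking heat into each body as positive, Σ m c ΔT = 0:
warm ice to 0 °C: 0.0335×2090×(0 − (-4.26)) = 298.26
  fusion: m_ice L_f = 0.0335×334000 = 11189
  meltwater 0→T: 0.0335×4180×T = 140.03 T
  milk cools: 0.311×3930×(T − 65.4) = 1222.2(T − 65.4)
1362.3 T = 79934 − 11487 = 68447
T ≈ 50.24 °C. Since T > 0 °C, the all-ice-melts assumption holds.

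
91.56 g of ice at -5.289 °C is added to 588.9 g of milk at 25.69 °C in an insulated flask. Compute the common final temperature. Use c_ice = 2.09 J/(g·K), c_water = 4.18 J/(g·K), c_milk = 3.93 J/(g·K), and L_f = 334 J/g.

T_f ≈ 10.3 °C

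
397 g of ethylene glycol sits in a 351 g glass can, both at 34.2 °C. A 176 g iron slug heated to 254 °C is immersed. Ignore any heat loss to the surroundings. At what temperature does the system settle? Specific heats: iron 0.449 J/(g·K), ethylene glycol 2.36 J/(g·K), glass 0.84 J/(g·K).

T_f ≈ 47.5 °C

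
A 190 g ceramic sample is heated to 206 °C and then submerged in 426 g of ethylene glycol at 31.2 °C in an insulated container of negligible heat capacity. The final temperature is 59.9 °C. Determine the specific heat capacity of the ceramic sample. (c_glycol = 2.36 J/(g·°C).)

Heat gained plus heat lost sum to zero:
190·c·(59.9 − 206) + 426·2.36·(59.9 − 31.2) = 0
-27759 c = -28854
c = -28854/-27759 ≈ 1.039 J/(g·°C)

c ≈ 1.04 J/(g·°C)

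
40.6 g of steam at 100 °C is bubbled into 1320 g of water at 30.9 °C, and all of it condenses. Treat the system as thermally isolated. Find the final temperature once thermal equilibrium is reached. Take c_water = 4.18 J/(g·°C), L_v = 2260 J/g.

Sum of m c ΔT and latent-heat terms is zero:
condense steam: −40.6·2260 = −91756
  condensate cools 100→T: 40.6·4.18·(T − 100) = 169.71(T − 100)
  water warms: 1320·4.18·(T − 30.9) = 5517.6(T − 30.9)
5687.3 T = 91756 + 16971 + 170494 = 279221
T ≈ 49.10 °C — below 100 °C, confirming all the steam condensed.

T_f ≈ 49.1 °C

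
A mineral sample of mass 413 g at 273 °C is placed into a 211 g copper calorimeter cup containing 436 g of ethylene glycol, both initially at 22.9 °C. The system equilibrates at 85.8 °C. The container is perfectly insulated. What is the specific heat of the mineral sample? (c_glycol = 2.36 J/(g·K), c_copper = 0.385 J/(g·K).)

c ≈ 0.903 J/(g·K)

Energy conservation, ΣQ = 0:
413×c×(85.8 − 273) + 436×2.36×(85.8 − 22.9) + 211×0.385×(85.8 − 22.9) = 0
-77314 c = -69831
c = -69831/-77314 ≈ 0.9032 J/(g·K)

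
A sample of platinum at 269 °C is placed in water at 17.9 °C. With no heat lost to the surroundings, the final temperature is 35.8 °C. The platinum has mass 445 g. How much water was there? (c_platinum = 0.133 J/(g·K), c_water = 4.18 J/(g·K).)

Heat gained plus heat lost sum to zero:
445·0.133·(35.8 − 269) + m·4.18·(35.8 − 17.9) = 0
74.82 m = 13802
m = 13802/74.82 ≈ 184.5 g

m ≈ 184 g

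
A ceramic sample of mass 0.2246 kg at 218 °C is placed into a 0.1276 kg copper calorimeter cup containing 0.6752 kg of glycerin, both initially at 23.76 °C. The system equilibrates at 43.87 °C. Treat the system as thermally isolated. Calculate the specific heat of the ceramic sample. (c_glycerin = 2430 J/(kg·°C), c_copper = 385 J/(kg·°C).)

Let T be the final temperature. ΣQ_i = 0:
0.2246×c×(43.87 − 218) + 0.6752×2430×(43.87 − 23.76) + 0.1276×385×(43.87 − 23.76) = 0
-39.11 c = -33983
c = -33983/-39.11 ≈ 868.9 J/(kg·°C)

c ≈ 869 J/(kg·°C)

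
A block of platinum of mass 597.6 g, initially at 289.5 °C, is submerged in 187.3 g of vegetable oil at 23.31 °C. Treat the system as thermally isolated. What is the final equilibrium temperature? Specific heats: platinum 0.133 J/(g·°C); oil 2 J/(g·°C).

Setting the total heat transfer to zero:
597.6*0.133*(T − 289.5) + 187.3*2*(T − 23.31) = 0
79.48(T − 289.5) + 374.6(T − 23.31) = 0
454.08 T = 31742
T = 31742/454.08 ≈ 69.90 °C

T_f ≈ 69.9 °C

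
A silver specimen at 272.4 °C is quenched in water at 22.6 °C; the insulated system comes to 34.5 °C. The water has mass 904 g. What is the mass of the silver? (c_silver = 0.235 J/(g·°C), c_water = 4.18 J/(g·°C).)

m ≈ 804 g

Taking heat into each body as positive, Σ m c ΔT = 0:
m·0.235·(34.5 − 272.4) + 904·4.18·(34.5 − 22.6) = 0
-55.91 m = -44967
m = -44967/-55.91 ≈ 804.3 g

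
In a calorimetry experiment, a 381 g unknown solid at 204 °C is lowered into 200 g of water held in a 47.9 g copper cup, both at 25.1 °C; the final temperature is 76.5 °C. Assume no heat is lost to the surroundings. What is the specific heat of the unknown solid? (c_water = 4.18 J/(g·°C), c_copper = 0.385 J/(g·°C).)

Let T be the final temperature. ΣQ_i = 0:
381×c×(76.5 − 204) + 200×4.18×(76.5 − 25.1) + 47.9×0.385×(76.5 − 25.1) = 0
-48578 c = -43918
c = -43918/-48578 ≈ 0.9041 J/(g·°C)

c ≈ 0.904 J/(g·°C)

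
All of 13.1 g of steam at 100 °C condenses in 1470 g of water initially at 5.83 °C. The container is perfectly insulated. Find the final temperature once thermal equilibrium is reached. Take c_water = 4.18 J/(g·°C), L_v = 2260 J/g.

Energy conservation, ΣQ = 0:
condense steam: −13.1×2260 = −29606; condensed water 100 °C→T: 54.76(T − 100); water warms: 1470×4.18×(T − 5.83) = 6144.6(T − 5.83)
6199.4 T = 29606 + 5475.8 + 35823 = 70905
T ≈ 11.44 °C — below 100 °C, confirming all the steam condensed.

T_f ≈ 11.4 °C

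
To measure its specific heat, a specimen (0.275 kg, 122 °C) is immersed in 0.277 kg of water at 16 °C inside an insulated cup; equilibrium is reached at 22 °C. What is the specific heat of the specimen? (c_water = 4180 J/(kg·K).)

m_s c (T_s − T_f) = m_water c_water (T_f − T_0):
0.275×c×(122 − 22) = 0.277×4180×(22 − 16)
27.5 c = 6947.2  ⇒  c ≈ 252.6 J/(kg·K)

c ≈ 253 J/(kg·K)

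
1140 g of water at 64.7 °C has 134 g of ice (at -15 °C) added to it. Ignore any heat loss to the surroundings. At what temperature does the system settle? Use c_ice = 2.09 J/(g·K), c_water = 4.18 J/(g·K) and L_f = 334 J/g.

T_f ≈ 48.7 °C

Energy balance with sensible and latent terms:
ice -15→0 °C: 134·2.09·15 = 4200.9
  fusion: m_ice L_f = 134·334 = 44756
  meltwater 0→T: 134·4.18·T = 560.12 T
  water cools: 1140·4.18·(T − 64.7) = 4765.2(T − 64.7)
5325.3 T = 308308 − 48957 = 259352
T ≈ 48.70 °C — above 0 °C, consistent with complete melting.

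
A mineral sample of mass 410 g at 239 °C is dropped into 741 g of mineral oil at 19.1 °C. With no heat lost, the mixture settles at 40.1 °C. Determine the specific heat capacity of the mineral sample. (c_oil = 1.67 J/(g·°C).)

c ≈ 0.319 J/(g·°C)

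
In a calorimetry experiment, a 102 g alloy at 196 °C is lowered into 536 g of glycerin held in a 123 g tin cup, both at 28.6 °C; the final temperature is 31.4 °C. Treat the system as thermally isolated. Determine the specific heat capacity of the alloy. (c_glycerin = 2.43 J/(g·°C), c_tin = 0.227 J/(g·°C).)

Heat gained plus heat lost sum to zero:
102·c·(31.4 − 196) + 536·2.43·(31.4 − 28.6) + 123·0.227·(31.4 − 28.6) = 0
-16789 c = -3725.1
c = -3725.1/-16789 ≈ 0.2219 J/(g·°C)

c ≈ 0.222 J/(g·°C)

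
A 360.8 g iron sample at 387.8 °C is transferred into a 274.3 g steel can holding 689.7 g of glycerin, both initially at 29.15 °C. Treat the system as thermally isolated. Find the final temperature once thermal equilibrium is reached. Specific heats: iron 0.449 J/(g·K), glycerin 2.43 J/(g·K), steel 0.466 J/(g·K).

Let T be the final temperature. ΣQ_i = 0:
360.8*0.449*(T − 387.8) + 689.7*2.43*(T − 29.15) + 274.3*0.466*(T − 29.15) = 0
1965.8 T = 115404
T = 115404 / 1965.8 = 58.7 °C

T_f ≈ 58.7 °C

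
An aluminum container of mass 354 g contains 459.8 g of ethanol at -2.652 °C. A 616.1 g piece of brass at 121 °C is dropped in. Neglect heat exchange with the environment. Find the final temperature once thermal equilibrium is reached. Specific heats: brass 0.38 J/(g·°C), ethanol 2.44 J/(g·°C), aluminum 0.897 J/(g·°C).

T_f ≈ 14.6 °C

Let T be the final temperature. ΣQ_i = 0:
616.1·0.38·(T − 121) + 459.8·2.44·(T − (-2.652)) + 354·0.897·(T − (-2.652)) = 0
234.12(T − 121) + 1121.9(T − (-2.652)) + 317.54(T − (-2.652)) = 0
(234.12 + 1121.9 + 317.54) T = 234.12·121 + 1121.9·(-2.652) + 317.54·(-2.652)
T = 24511 / 1673.6 = 14.6 °C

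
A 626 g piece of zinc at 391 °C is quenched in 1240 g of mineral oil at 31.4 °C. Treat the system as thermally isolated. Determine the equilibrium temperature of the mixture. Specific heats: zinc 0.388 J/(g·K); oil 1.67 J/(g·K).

T_f is the heat-capacity-weighted average of the initial temperatures:
T_f = (242.89*391 + 2070.8*31.4) / (242.89 + 2070.8)
    = 159992 / 2313.7 ≈ 69.15 °C

T_f ≈ 69.2 °C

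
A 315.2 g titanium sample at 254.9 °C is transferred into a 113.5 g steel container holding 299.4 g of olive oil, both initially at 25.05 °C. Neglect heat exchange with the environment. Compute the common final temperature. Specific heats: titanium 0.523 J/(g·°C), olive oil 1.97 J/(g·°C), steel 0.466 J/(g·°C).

Net heat exchanged in the isolated system is zero:
315.2·0.523·(T − 254.9) + 299.4·1.97·(T − 25.05) + 113.5·0.466·(T − 25.05) = 0
(164.85 + 589.82 + 52.89) T = 164.85·254.9 + 589.82·25.05 + 52.89·25.05
T = 58120/807.56 ≈ 71.97 °C

T_f ≈ 72.0 °C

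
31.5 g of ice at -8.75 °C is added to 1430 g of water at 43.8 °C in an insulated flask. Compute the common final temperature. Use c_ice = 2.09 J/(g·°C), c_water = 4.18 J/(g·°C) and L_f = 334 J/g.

Energy balance with sensible and latent terms:
warm ice to 0 °C: 31.5×2.09×(0 − (-8.75)) = 576.06; latent heat to melt: 31.5×334 = 10521; warm the meltwater: 131.67 T; water: 5977.4(T − 43.8)
6109.1 T = 261810 − 11097 = 250713
T ≈ 41.04 °C (positive, so assuming full melt was valid).

T_f ≈ 41.0 °C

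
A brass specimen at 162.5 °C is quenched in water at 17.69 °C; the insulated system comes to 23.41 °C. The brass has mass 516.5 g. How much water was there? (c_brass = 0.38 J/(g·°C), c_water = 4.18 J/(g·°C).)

m ≈ 1140 g

|Q_brass| = |Q_water|:
516.5×0.38×(162.5 − 23.41) = m×4.18×(23.41 − 17.69)
23.91 m = 27299  ⇒  m ≈ 1142 g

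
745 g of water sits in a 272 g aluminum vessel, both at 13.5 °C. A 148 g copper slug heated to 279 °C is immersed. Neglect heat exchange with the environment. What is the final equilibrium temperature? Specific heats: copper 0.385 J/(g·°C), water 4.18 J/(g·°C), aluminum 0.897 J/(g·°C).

With ΣQ=0 the equilibrium temperature is the m·c-weighted mean:
T_f = (56.98·279 + 3114.1·13.5 + 243.98·13.5) / (56.98 + 3114.1 + 243.98)
    = 61232 / 3415.1 ≈ 17.93 °C

T_f ≈ 17.9 °C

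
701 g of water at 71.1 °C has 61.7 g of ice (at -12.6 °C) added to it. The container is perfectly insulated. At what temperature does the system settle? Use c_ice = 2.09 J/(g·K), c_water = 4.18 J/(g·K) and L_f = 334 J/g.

T_f ≈ 58.4 °C

Conservation of energy gives ΣQ = 0:
ice -12.6→0 °C: 61.7·2.09·12.6 = 1624.8; latent heat to melt: 61.7·334 = 20608; meltwater 0→T: 61.7·4.18·T = 257.91 T; water: 2930.2(T − 71.1)
3188.1 T = 208336 − 22233 = 186103
T ≈ 58.37 °C — above 0 °C, consistent with complete melting.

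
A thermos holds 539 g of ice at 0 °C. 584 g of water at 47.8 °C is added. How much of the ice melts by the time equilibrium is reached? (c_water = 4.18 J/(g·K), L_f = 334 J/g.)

Water can give up m c ΔT = 584·4.18·47.8 = 116686 J before reaching 0 °C.
Melting all 539 g of ice would need 539·334 = 180026 J.
Since 116686 < 180026 J, not all the ice melts; equilibrium is at 0 °C.
Mass melted = 116686/334 ≈ 349.4 g.

m_melted ≈ 349 g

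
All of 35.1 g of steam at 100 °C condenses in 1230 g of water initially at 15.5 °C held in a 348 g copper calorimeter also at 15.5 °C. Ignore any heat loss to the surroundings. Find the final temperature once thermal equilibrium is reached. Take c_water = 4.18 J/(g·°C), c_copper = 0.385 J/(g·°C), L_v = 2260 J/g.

T_f ≈ 32.4 °C

Heat gained plus heat lost sum to zero:
latent heat released on condensation: 35.1·2260 = 79326
  condensate cools 100→T: 35.1·4.18·(T − 100) = 146.72(T − 100)
  water warms: 1230·4.18·(T − 15.5) = 5141.4(T − 15.5)
  copper cup: 348·0.385·(T − 15.5) = 133.98(T − 15.5)
5422.1 T = 79326 + 14672 + 81768 = 175766
T ≈ 32.42 °C, under the boiling point, so the assumption holds.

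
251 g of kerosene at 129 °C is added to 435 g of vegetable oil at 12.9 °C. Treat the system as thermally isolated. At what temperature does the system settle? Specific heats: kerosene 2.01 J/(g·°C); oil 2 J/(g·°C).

T_f ≈ 55.5 °C

Setting the total heat transfer to zero:
251·2.01·(T − 129) + 435·2·(T − 12.9) = 0
504.51(T − 129) + 870(T − 12.9) = 0
(504.51 + 870) T = 504.51·129 + 870·12.9
T ≈ 55.51 °C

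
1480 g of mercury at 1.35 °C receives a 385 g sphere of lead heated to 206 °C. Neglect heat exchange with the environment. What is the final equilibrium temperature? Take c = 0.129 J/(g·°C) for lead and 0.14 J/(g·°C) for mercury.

T_f ≈ 40.9 °C

Taking heat into each body as positive, Σ m c ΔT = 0:
385×0.129×(T − 206) + 1480×0.14×(T − 1.35) = 0
256.87 T = 10511
T = 10511 / 256.87 = 40.9 °C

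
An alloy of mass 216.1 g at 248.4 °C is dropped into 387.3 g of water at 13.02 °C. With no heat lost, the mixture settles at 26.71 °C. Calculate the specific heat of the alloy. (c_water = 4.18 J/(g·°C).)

Heat gained plus heat lost sum to zero:
216.1·c·(26.71 − 248.4) + 387.3·4.18·(26.71 − 13.02) = 0
-47907 c = -22163
c = -22163/-47907 ≈ 0.4626 J/(g·°C)

c ≈ 0.463 J/(g·°C)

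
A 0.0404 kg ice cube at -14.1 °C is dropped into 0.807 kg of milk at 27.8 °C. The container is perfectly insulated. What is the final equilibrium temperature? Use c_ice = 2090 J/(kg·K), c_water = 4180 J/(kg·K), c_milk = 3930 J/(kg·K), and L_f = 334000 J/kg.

Conservation of energy gives ΣQ = 0:
ice -14.1→0 °C: 0.0404×2090×14.1 = 1190.5
  fusion: m_ice L_f = 0.0404×334000 = 13494
  warm the meltwater: 168.87 T
  milk cools: 0.807×3930×(T − 27.8) = 3171.5(T − 27.8)
3340.4 T = 88168 − 14684 = 73484
T ≈ 22.00 °C. Since T > 0 °C, the all-ice-melts assumption holds.

T_f ≈ 22.0 °C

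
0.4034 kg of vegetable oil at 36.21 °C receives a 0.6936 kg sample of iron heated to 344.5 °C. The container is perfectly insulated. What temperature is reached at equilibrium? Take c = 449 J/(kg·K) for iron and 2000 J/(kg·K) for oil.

T_f ≈ 122.1 °C

Setting the total heat transfer to zero:
0.6936×449×(T − 344.5) + 0.4034×2000×(T − 36.21) = 0
1118.2 T = 136501
T = 136501/1118.2 ≈ 122.07 °C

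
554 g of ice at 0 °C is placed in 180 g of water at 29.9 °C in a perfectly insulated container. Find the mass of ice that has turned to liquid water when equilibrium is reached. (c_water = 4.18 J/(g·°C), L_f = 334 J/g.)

m_melted ≈ 67.4 g

Heat available from the water dropping to 0 °C: 180·4.18·29.9 = 22497 J.
Fully melting the ice requires m_ice L_f = 554·334 = 185036 J.
That's not enough to melt it all — equilibrium is at 0 °C with ice remaining.
m_melt = 22497 / L_f = 67.36 g.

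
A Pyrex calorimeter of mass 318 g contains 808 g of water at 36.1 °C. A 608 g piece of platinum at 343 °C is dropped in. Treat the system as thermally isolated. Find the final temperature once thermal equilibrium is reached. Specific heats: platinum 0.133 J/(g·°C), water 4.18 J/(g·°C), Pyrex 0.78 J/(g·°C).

T_f is the heat-capacity-weighted average of the initial temperatures:
T_f = (80.86·343 + 3377.4·36.1 + 248.04·36.1) / (80.86 + 3377.4 + 248.04)
    = 158616 / 3706.3 ≈ 42.80 °C

T_f ≈ 42.8 °C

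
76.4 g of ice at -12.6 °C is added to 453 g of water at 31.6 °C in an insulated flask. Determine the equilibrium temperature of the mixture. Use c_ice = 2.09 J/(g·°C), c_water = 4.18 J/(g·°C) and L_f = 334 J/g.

T_f ≈ 14.6 °C

Conservation of energy gives ΣQ = 0:
warm ice to 0 °C: 76.4×2.09×(0 − (-12.6)) = 2011.9; melt ice: 76.4×334 = 25518; warm the meltwater: 319.35 T; water: 1893.5(T − 31.6)
2212.9 T = 59836 − 27530 = 32306
T ≈ 14.60 °C. Since T > 0 °C, the all-ice-melts assumption holds.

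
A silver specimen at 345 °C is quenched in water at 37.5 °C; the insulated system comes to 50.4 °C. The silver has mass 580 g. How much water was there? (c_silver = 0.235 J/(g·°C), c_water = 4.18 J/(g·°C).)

m ≈ 745 g

Heat lost by the silver = heat gained by the water:
580·0.235·(345 − 50.4) = m·4.18·(50.4 − 37.5)
53.92 m = 40154  ⇒  m ≈ 744.7 g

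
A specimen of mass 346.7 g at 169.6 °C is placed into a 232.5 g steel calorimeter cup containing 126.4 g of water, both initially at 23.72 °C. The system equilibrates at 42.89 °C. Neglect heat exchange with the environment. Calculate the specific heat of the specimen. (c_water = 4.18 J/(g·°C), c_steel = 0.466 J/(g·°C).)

c ≈ 0.278 J/(g·°C)

Energy conservation, ΣQ = 0:
346.7·c·(42.89 − 169.6) + 126.4·4.18·(42.89 − 23.72) + 232.5·0.466·(42.89 − 23.72) = 0
-43930 c = -12205
c = -12205/-43930 ≈ 0.2778 J/(g·°C)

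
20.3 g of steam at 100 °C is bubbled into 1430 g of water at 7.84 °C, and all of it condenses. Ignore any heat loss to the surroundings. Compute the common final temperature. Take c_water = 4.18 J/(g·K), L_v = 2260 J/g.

Energy balance with sensible and latent terms:
condense steam: −20.3·2260 = −45878
  condensate cools 100→T: 20.3·4.18·(T − 100) = 84.85(T − 100)
  water warms: 1430·4.18·(T − 7.84) = 5977.4(T − 7.84)
6062.3 T = 45878 + 8485.4 + 46863 = 101226
T ≈ 16.70 °C, under the boiling point, so the assumption holds.

T_f ≈ 16.7 °C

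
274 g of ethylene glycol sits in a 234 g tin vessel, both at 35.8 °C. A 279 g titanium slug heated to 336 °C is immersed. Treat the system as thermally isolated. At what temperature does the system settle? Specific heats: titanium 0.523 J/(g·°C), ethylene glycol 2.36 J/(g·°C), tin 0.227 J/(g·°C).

Net heat exchanged in the isolated system is zero:
279*0.523*(T − 336) + 274*2.36*(T − 35.8) + 234*0.227*(T − 35.8) = 0
145.92(T − 336) + 646.64(T − 35.8) + 53.12(T − 35.8) = 0
845.67 T = 74079
T ≈ 87.60 °C

T_f ≈ 87.6 °C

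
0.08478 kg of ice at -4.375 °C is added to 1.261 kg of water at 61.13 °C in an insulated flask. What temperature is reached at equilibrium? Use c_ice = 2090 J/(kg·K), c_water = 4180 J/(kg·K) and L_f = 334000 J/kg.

T_f ≈ 52.1 °C

Energy balance with sensible and latent terms:
warm ice to 0 °C: 0.08478·2090·(0 − (-4.375)) = 775.21; fusion: m_ice L_f = 0.08478·334000 = 28317; meltwater 0→T: 0.08478·4180·T = 354.38 T; water cools: 1.261·4180·(T − 61.13) = 5271(T − 61.13)
5625.4 T = 322215 − 29092 = 293123
T ≈ 52.11 °C — above 0 °C, consistent with complete melting.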